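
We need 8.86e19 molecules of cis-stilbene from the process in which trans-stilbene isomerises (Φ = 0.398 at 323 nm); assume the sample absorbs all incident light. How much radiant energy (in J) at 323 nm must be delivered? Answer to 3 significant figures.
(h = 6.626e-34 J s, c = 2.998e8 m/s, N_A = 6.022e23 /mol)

137 J

Product: 8.86e19 / 6.022e23 = 1.471e-4 mol.
Photons that must be absorbed: 1.471e-4 / 0.398 = 3.696e-4 mol.
Photon energy: hc/λ = 6.150e-19 J; per mole, 3.704e5 J mol⁻¹.
Energy required: 3.696e-4 × 3.704e5 = 137 J.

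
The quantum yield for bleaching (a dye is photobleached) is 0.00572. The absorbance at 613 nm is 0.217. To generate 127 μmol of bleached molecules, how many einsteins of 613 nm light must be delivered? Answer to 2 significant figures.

Product: 127 μmol = 1.27e-4 mol.
Photons that must be absorbed: 1.27e-4 / 0.00572 = 0.02220 mol.
Fraction absorbed: 1 − 10^(−0.217) = 0.3933.
Incident photons needed: 0.02220 / 0.3933 = 0.05645 mol.

0.056 einstein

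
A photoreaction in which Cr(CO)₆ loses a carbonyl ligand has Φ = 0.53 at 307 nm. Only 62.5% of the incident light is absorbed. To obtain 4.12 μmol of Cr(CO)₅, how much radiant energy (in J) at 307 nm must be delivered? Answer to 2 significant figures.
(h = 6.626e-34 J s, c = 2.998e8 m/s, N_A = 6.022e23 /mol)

4.8 J

Product: 4.12 μmol = 4.12e-6 mol.
Photons that must be absorbed: 4.12e-6 / 0.53 = 7.774e-6 mol.
Incident photons needed: 7.774e-6 / 0.625 = 1.244e-5 mol.
Photon energy: hc/λ = 6.471e-19 J; per mole, 3.897e5 J mol⁻¹.
Energy required: 1.244e-5 × 3.897e5 = 4.8 J.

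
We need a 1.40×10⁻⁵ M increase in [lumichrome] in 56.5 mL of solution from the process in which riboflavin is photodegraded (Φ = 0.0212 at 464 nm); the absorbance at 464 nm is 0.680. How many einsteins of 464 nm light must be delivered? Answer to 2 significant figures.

4.7×10⁻⁵ einstein

Product: (1.40×10⁻⁵ M)(0.0565 L) = 7.910×10⁻⁷ mol.
Photons that must be absorbed: 7.910×10⁻⁷ / 0.0212 = 3.731×10⁻⁵ mol.
Fraction absorbed: 1 − 10^(−0.680) = 0.7911.
Incident photons needed: 3.731×10⁻⁵ / 0.7911 = 4.716×10⁻⁵ mol.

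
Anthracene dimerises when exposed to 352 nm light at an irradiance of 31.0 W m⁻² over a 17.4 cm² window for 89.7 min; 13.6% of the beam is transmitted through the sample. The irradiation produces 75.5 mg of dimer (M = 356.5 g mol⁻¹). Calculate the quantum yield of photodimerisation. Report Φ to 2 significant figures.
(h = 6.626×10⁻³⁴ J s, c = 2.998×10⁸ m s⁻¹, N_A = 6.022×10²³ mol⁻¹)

Product: 75.5 mg / 356.5 g mol⁻¹ = 2.118×10⁻⁴ mol.
Photon energy at 352 nm: hc/λ = (6.626×10⁻³⁴)(2.998×10⁸)/(352×10⁻⁹) = 5.643×10⁻¹⁹ J.
Energy delivered: (31.0 W m⁻²)(17.4×10⁻⁴ m²)(5382 s) = 290.3 J.
Photons incident: 290.3 / 5.643×10⁻¹⁹ = 5.144×10²⁰, i.e. 5.144×10²⁰/6.022×10²³ = 8.542×10⁻⁴ mol.
Fraction absorbed: 1 − 13.6/100 = 0.8640.
Photons absorbed: 0.8640 × 8.542×10⁻⁴ = 7.380×10⁻⁴ mol.
Φ = 2.118×10⁻⁴ mol / 7.380×10⁻⁴ mol photons = 0.29.

Φ = 0.29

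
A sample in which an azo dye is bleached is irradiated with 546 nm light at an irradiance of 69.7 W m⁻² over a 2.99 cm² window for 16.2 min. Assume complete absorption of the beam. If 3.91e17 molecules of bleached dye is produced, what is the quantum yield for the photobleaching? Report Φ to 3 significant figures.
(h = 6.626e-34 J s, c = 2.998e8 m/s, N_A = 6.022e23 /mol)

Φ = 0.00702

Product: 3.91e17 / 6.022e23 = 6.493e-7 mol.
Photon energy at 546 nm: hc/λ = (6.626e-34)(2.998e8)/(546e-9) = 3.638e-19 J.
Energy delivered: (69.7 W m⁻²)(2.99e-4 m²)(972 s) = 20.26 J.
Photons incident: 20.26 / 3.638e-19 = 5.569e19, i.e. 5.569e19/6.022e23 = 9.248e-5 mol.
Φ = 6.493e-7 mol / 9.248e-5 mol photons = 0.00702.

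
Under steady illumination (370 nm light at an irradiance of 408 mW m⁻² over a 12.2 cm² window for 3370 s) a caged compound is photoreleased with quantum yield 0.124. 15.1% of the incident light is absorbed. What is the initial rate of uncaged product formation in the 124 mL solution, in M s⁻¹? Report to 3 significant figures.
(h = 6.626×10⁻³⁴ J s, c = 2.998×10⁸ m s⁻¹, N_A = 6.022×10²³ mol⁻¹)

Photon energy at 370 nm: hc/λ = (6.626×10⁻³⁴)(2.998×10⁸)/(370×10⁻⁹) = 5.369×10⁻¹⁹ J.
Energy delivered: (408 mW m⁻²)(12.2×10⁻⁴ m²)(3370 s) = 1.677 J.
Photons incident: 1.677 / 5.369×10⁻¹⁹ = 3.123×10¹⁸, i.e. 3.123×10¹⁸/6.022×10²³ = 5.186×10⁻⁶ mol.
Photons absorbed: 0.151 × 5.186×10⁻⁶ = 7.831×10⁻⁷ mol.
Product formed: 0.124 × 7.831×10⁻⁷ = 9.710×10⁻⁸ mol.
Rate: 9.710×10⁻⁸ mol / (3370 s × 0.124 L) = 2.32×10⁻¹⁰ M s⁻¹.

2.32×10⁻¹⁰ M s⁻¹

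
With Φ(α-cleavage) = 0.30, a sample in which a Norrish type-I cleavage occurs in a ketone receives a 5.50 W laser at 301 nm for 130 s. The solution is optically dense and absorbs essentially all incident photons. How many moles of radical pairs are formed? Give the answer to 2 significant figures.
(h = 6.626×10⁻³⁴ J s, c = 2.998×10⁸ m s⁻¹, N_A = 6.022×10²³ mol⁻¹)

5.4×10⁻⁴ mol

Photon energy at 301 nm: hc/λ = (6.626×10⁻³⁴)(2.998×10⁸)/(301×10⁻⁹) = 6.600×10⁻¹⁹ J.
Energy delivered: (5.50 W)(130 s) = 715.0 J.
Photons incident: 715.0 / 6.600×10⁻¹⁹ = 1.083×10²¹, i.e. 1.083×10²¹/6.022×10²³ = 0.001798 mol.
Product: Φ × n_abs = 0.30 × 0.001798 = 5.394×10⁻⁴ mol.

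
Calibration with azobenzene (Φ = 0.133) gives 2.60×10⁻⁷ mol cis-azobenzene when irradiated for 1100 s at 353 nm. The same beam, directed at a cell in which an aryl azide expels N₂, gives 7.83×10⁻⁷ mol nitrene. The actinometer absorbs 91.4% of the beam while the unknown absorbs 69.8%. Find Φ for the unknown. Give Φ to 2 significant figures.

Photons absorbed by the actinometer: 2.60×10⁻⁷ / 0.133 = 1.955×10⁻⁶ mol.
Incident flux: 1.955×10⁻⁶ / 0.914 = 2.139×10⁻⁶ einstein.
Absorbed by unknown: 0.698 × 2.139×10⁻⁶ = 1.493×10⁻⁶ mol.
Φ(unknown) = 7.83×10⁻⁷ / 1.493×10⁻⁶ = 0.52.

Φ = 0.52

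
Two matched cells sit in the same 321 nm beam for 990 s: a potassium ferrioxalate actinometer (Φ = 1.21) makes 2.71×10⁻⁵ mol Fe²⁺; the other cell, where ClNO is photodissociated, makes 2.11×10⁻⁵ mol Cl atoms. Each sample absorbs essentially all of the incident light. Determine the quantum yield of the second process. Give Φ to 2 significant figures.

Φ = 0.94

Photons absorbed by the actinometer: 2.71×10⁻⁵ / 1.21 = 2.240×10⁻⁵ mol.
Φ(unknown) = 2.11×10⁻⁵ / 2.240×10⁻⁵ = 0.94.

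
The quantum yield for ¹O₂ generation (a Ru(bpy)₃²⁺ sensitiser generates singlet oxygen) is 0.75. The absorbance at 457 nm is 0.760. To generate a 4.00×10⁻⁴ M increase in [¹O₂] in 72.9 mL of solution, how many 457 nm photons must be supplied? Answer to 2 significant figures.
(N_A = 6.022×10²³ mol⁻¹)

Product: (4.00×10⁻⁴ M)(0.0729 L) = 2.916×10⁻⁵ mol.
Photons that must be absorbed: 2.916×10⁻⁵ / 0.75 = 3.888×10⁻⁵ mol.
Fraction absorbed: 1 − 10^(−0.760) = 0.8262.
Incident photons needed: 3.888×10⁻⁵ / 0.8262 = 4.706×10⁻⁵ mol.
Photon count: 4.706×10⁻⁵ × 6.022×10²³ = 2.8×10¹⁹.

2.8×10¹⁹ photons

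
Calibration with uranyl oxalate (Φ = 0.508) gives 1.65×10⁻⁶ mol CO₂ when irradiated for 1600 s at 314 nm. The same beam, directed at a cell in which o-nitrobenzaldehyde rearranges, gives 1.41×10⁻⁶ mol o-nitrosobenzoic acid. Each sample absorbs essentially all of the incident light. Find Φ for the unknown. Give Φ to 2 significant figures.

Photons absorbed by the actinometer: 1.65×10⁻⁶ / 0.508 = 3.248×10⁻⁶ mol.
Φ(unknown) = 1.41×10⁻⁶ / 3.248×10⁻⁶ = 0.43.

Φ = 0.43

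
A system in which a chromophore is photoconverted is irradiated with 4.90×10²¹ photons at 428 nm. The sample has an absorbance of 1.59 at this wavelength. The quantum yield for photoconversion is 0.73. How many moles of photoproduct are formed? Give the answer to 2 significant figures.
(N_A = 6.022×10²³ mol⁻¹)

0.0058 mol

Moles of photons: 4.90×10²¹ / 6.022×10²³ = 0.008137 mol.
Fraction absorbed: 1 − 10^(−1.59) = 0.9743.
Photons absorbed: 0.9743 × 0.008137 = 0.007928 mol.
Product: Φ × n_abs = 0.73 × 0.007928 = 0.005787 mol.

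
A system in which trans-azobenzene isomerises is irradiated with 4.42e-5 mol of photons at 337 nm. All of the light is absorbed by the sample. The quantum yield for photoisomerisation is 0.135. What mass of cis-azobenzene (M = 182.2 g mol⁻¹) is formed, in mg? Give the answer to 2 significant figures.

1.1 mg

Product: Φ × n_abs = 0.135 × 4.42e-5 = 5.967e-6 mol.
Mass: 5.967e-6 × 182.2 = 0.001087 g = 1.1 mg.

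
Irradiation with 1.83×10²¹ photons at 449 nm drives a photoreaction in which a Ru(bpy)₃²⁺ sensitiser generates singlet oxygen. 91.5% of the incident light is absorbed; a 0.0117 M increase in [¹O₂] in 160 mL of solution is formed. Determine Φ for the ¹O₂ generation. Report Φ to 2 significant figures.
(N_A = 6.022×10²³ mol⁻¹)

Product: (0.0117 M)(0.16 L) = 0.001872 mol.
Moles of photons: 1.83×10²¹ / 6.022×10²³ = 0.003039 mol.
Photons absorbed: 0.915 × 0.003039 = 0.002781 mol.
Φ = 0.001872 mol / 0.002781 mol photons = 0.67.

Φ = 0.67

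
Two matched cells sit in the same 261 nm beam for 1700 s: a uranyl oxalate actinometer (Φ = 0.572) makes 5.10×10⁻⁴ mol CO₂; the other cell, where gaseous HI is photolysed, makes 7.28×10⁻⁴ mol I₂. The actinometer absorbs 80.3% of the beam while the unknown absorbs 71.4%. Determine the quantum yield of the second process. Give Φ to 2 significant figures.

Φ = 0.92

Photons absorbed by the actinometer: 5.10×10⁻⁴ / 0.572 = 8.916×10⁻⁴ mol.
Incident flux: 8.916×10⁻⁴ / 0.803 = 0.001110 einstein.
Absorbed by unknown: 0.714 × 0.001110 = 7.925×10⁻⁴ mol.
Φ(unknown) = 7.28×10⁻⁴ / 7.925×10⁻⁴ = 0.92.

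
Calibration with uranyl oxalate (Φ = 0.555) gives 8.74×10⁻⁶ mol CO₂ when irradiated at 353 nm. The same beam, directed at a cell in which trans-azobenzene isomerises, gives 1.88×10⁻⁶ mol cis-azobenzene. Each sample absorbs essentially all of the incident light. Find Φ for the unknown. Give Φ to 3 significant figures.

Φ = 0.119

Photons absorbed by the actinometer: 8.74×10⁻⁶ / 0.555 = 1.575×10⁻⁵ mol.
Φ(unknown) = 1.88×10⁻⁶ / 1.575×10⁻⁵ = 0.119.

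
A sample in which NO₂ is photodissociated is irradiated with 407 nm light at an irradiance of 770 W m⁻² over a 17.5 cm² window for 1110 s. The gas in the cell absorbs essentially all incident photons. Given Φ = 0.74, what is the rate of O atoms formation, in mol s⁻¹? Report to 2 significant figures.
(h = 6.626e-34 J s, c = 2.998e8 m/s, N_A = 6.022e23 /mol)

3.4e-6 mol s⁻¹

Photon energy at 407 nm: hc/λ = (6.626e-34)(2.998e8)/(407e-9) = 4.881e-19 J.
Energy delivered: (770 W m⁻²)(17.5e-4 m²)(1110 s) = 1496 J.
Photons incident: 1496 / 4.881e-19 = 3.065e21, i.e. 3.065e21/6.022e23 = 0.005090 mol.
Product formed: 0.74 × 0.005090 = 0.003767 mol.
Rate: 0.003767 / 1110 s = 3.4e-6 mol s⁻¹.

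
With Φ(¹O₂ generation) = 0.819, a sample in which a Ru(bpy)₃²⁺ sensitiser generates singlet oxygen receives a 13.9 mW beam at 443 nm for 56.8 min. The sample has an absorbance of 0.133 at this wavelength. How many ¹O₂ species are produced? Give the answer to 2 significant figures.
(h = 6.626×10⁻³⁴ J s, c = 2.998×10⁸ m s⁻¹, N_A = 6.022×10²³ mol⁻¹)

Photon energy at 443 nm: hc/λ = (6.626×10⁻³⁴)(2.998×10⁸)/(443×10⁻⁹) = 4.484×10⁻¹⁹ J.
Energy delivered: (13.9 mW)(3408 s) = 47.37 J.
Photons incident: 47.37 / 4.484×10⁻¹⁹ = 1.056×10²⁰, i.e. 1.056×10²⁰/6.022×10²³ = 1.754×10⁻⁴ mol.
Fraction absorbed: 1 − 10^(−0.133) = 0.2638.
Photons absorbed: 0.2638 × 1.754×10⁻⁴ = 4.627×10⁻⁵ mol.
Product: Φ × n_abs = 0.819 × 4.627×10⁻⁵ = 3.790×10⁻⁵ mol.
As a count: 3.790×10⁻⁵ × 6.022×10²³ = 2.3×10¹⁹.

2.3×10¹⁹ species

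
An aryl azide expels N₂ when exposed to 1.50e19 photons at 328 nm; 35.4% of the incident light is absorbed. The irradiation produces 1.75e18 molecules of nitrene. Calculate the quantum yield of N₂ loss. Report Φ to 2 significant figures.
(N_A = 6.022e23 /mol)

Φ = 0.33

Product: 1.75e18 / 6.022e23 = 2.906e-6 mol.
Moles of photons: 1.50e19 / 6.022e23 = 2.491e-5 mol.
Photons absorbed: 0.354 × 2.491e-5 = 8.818e-6 mol.
Φ = 2.906e-6 mol / 8.818e-6 mol photons = 0.33.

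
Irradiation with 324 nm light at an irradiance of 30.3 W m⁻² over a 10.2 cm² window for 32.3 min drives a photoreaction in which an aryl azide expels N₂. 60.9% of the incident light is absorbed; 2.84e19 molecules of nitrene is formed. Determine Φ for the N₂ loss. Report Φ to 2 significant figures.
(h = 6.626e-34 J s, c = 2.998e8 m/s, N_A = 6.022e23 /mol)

Product: 2.84e19 / 6.022e23 = 4.716e-5 mol.
Photon energy at 324 nm: hc/λ = (6.626e-34)(2.998e8)/(324e-9) = 6.131e-19 J.
Energy delivered: (30.3 W m⁻²)(10.2e-4 m²)(1938 s) = 59.90 J.
Photons incident: 59.90 / 6.131e-19 = 9.770e19, i.e. 9.770e19/6.022e23 = 1.622e-4 mol.
Photons absorbed: 0.609 × 1.622e-4 = 9.878e-5 mol.
Φ = 4.716e-5 mol / 9.878e-5 mol photons = 0.48.

Φ = 0.48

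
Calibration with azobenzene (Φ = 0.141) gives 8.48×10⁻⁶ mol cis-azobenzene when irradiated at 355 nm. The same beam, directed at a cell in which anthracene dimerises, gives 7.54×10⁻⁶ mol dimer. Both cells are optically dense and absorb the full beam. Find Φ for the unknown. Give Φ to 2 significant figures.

Photons absorbed by the actinometer: 8.48×10⁻⁶ / 0.141 = 6.014×10⁻⁵ mol.
Φ(unknown) = 7.54×10⁻⁶ / 6.014×10⁻⁵ = 0.13.

Φ = 0.13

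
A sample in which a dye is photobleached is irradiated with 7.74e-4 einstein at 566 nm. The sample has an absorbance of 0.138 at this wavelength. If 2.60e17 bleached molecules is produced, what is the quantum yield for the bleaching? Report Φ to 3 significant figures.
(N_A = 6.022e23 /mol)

Product: 2.60e17 / 6.022e23 = 4.318e-7 mol.
Fraction absorbed: 1 − 10^(−0.138) = 0.2722.
Photons absorbed: 0.2722 × 7.74e-4 = 2.107e-4 mol.
Φ = 4.318e-7 mol / 2.107e-4 mol photons = 0.00205.

Φ = 0.00205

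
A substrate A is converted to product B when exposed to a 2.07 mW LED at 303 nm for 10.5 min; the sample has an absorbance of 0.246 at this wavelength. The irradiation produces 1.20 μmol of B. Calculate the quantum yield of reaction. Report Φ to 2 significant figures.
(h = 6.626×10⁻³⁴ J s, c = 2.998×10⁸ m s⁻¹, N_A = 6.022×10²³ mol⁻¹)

Product: 1.20 μmol = 1.20×10⁻⁶ mol.
Photon energy at 303 nm: hc/λ = (6.626×10⁻³⁴)(2.998×10⁸)/(303×10⁻⁹) = 6.556×10⁻¹⁹ J.
Energy delivered: (2.07 mW)(630 s) = 1.304 J.
Photons incident: 1.304 / 6.556×10⁻¹⁹ = 1.989×10¹⁸, i.e. 1.989×10¹⁸/6.022×10²³ = 3.303×10⁻⁶ mol.
Fraction absorbed: 1 − 10^(−0.246) = 0.4325.
Photons absorbed: 0.4325 × 3.303×10⁻⁶ = 1.429×10⁻⁶ mol.
Φ = 1.20×10⁻⁶ mol / 1.429×10⁻⁶ mol photons = 0.84.

Φ = 0.84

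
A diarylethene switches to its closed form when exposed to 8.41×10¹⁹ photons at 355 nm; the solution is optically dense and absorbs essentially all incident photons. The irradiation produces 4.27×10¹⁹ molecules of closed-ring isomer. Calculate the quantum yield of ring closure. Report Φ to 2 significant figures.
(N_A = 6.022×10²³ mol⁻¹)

Φ = 0.51

Product: 4.27×10¹⁹ / 6.022×10²³ = 7.091×10⁻⁵ mol.
Moles of photons: 8.41×10¹⁹ / 6.022×10²³ = 1.397×10⁻⁴ mol.
Φ = 7.091×10⁻⁵ mol / 1.397×10⁻⁴ mol photons = 0.51.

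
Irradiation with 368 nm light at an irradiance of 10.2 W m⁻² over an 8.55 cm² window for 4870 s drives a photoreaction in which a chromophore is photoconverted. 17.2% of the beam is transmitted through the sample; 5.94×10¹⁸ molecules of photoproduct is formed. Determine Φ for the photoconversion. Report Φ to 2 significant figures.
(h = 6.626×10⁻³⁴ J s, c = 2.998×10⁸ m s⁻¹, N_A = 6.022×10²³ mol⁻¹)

Product: 5.94×10¹⁸ / 6.022×10²³ = 9.864×10⁻⁶ mol.
Photon energy at 368 nm: hc/λ = (6.626×10⁻³⁴)(2.998×10⁸)/(368×10⁻⁹) = 5.398×10⁻¹⁹ J.
Energy delivered: (10.2 W m⁻²)(8.55×10⁻⁴ m²)(4870 s) = 42.47 J.
Photons incident: 42.47 / 5.398×10⁻¹⁹ = 7.868×10¹⁹, i.e. 7.868×10¹⁹/6.022×10²³ = 1.307×10⁻⁴ mol.
Fraction absorbed: 1 − 17.2/100 = 0.8280.
Photons absorbed: 0.8280 × 1.307×10⁻⁴ = 1.082×10⁻⁴ mol.
Φ = 9.864×10⁻⁶ mol / 1.082×10⁻⁴ mol photons = 0.091.

Φ = 0.091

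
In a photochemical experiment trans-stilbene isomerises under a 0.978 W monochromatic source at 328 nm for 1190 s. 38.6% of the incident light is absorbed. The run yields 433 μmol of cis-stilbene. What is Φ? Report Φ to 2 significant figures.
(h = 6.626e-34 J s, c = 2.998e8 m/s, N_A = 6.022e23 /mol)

Φ = 0.35

Product: 433 μmol = 4.33e-4 mol.
Photon energy at 328 nm: hc/λ = (6.626e-34)(2.998e8)/(328e-9) = 6.056e-19 J.
Energy delivered: (0.978 W)(1190 s) = 1164 J.
Photons incident: 1164 / 6.056e-19 = 1.922e21, i.e. 1.922e21/6.022e23 = 0.003192 mol.
Photons absorbed: 0.386 × 0.003192 = 0.001232 mol.
Φ = 4.33e-4 mol / 0.001232 mol photons = 0.35.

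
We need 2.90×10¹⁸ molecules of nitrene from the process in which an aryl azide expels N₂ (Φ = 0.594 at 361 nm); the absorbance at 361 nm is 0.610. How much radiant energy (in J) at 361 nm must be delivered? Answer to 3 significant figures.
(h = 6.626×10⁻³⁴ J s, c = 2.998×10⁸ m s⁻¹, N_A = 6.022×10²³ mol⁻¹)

Product: 2.90×10¹⁸ / 6.022×10²³ = 4.816×10⁻⁶ mol.
Photons that must be absorbed: 4.816×10⁻⁶ / 0.594 = 8.108×10⁻⁶ mol.
Fraction absorbed: 1 − 10^(−0.610) = 0.7545.
Incident photons needed: 8.108×10⁻⁶ / 0.7545 = 1.075×10⁻⁵ mol.
Photon energy: hc/λ = 5.503×10⁻¹⁹ J; per mole, 3.314×10⁵ J mol⁻¹.
Energy required: 1.075×10⁻⁵ × 3.314×10⁵ = 3.56 J.

3.56 J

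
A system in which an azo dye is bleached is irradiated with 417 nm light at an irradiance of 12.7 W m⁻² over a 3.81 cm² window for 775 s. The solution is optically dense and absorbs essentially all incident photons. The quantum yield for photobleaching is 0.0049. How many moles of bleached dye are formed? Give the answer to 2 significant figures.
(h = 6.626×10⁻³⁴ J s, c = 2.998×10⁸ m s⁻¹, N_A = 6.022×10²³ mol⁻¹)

Photon energy at 417 nm: hc/λ = (6.626×10⁻³⁴)(2.998×10⁸)/(417×10⁻⁹) = 4.764×10⁻¹⁹ J.
Energy delivered: (12.7 W m⁻²)(3.81×10⁻⁴ m²)(775 s) = 3.750 J.
Photons incident: 3.750 / 4.764×10⁻¹⁹ = 7.872×10¹⁸, i.e. 7.872×10¹⁸/6.022×10²³ = 1.307×10⁻⁵ mol.
Product: Φ × n_abs = 0.0049 × 1.307×10⁻⁵ = 6.404×10⁻⁸ mol.

6.4×10⁻⁸ mol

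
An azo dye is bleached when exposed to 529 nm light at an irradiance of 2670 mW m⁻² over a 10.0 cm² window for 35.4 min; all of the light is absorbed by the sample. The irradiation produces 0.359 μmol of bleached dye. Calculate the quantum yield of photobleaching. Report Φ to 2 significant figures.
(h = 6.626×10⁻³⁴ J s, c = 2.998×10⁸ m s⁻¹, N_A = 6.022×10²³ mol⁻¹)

Φ = 0.014

Product: 0.359 μmol = 3.59×10⁻⁷ mol.
Photon energy at 529 nm: hc/λ = (6.626×10⁻³⁴)(2.998×10⁸)/(529×10⁻⁹) = 3.755×10⁻¹⁹ J.
Energy delivered: (2670 mW m⁻²)(10.0×10⁻⁴ m²)(2124 s) = 5.671 J.
Photons incident: 5.671 / 3.755×10⁻¹⁹ = 1.510×10¹⁹, i.e. 1.510×10¹⁹/6.022×10²³ = 2.507×10⁻⁵ mol.
Φ = 3.59×10⁻⁷ mol / 2.507×10⁻⁵ mol photons = 0.014.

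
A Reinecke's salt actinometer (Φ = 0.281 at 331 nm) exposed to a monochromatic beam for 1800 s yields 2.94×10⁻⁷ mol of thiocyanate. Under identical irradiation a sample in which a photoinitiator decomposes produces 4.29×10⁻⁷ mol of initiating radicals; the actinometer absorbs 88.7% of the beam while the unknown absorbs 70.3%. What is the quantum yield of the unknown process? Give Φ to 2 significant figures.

Photons absorbed by the actinometer: 2.94×10⁻⁷ / 0.281 = 1.046×10⁻⁶ mol.
Incident flux: 1.046×10⁻⁶ / 0.887 = 1.179×10⁻⁶ einstein.
Absorbed by unknown: 0.703 × 1.179×10⁻⁶ = 8.288×10⁻⁷ mol.
Φ(unknown) = 4.29×10⁻⁷ / 8.288×10⁻⁷ = 0.52.

Φ = 0.52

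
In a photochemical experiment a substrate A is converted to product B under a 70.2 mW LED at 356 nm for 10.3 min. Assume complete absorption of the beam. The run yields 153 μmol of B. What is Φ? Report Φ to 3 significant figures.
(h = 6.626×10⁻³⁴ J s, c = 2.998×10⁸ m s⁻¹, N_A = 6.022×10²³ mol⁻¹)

Φ = 1.19

Product: 153 μmol = 1.53×10⁻⁴ mol.
Photon energy at 356 nm: hc/λ = (6.626×10⁻³⁴)(2.998×10⁸)/(356×10⁻⁹) = 5.580×10⁻¹⁹ J.
Energy delivered: (70.2 mW)(618 s) = 43.38 J.
Photons incident: 43.38 / 5.580×10⁻¹⁹ = 7.774×10¹⁹, i.e. 7.774×10¹⁹/6.022×10²³ = 1.291×10⁻⁴ mol.
Φ = 1.53×10⁻⁴ mol / 1.291×10⁻⁴ mol photons = 1.19.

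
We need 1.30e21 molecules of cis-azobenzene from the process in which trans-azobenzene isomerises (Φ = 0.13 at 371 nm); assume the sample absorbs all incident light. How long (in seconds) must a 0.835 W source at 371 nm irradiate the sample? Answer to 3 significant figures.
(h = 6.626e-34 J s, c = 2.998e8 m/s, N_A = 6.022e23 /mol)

t ≈ 6410 s

Product: 1.30e21 / 6.022e23 = 0.002159 mol.
Photons that must be absorbed: 0.002159 / 0.13 = 0.01661 mol.
Photon energy: hc/λ = 5.354e-19 J; per mole, 3.224e5 J mol⁻¹.
Energy required: 0.01661 × 3.224e5 = 5355 J.
Time: 5355 J / 0.835 W = 6410 s.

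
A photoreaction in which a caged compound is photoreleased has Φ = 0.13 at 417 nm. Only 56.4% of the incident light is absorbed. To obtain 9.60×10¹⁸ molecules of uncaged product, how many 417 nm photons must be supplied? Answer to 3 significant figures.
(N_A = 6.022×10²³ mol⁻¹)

Product: 9.60×10¹⁸ / 6.022×10²³ = 1.594×10⁻⁵ mol.
Photons that must be absorbed: 1.594×10⁻⁵ / 0.13 = 1.226×10⁻⁴ mol.
Incident photons needed: 1.226×10⁻⁴ / 0.564 = 2.174×10⁻⁴ mol.
Photon count: 2.174×10⁻⁴ × 6.022×10²³ = 1.31×10²⁰.

1.31×10²⁰ photons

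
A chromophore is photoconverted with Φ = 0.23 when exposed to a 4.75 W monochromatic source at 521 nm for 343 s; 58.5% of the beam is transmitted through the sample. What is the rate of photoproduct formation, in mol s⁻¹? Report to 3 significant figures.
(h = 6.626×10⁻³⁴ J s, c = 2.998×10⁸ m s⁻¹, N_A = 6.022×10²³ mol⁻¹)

Photon energy at 521 nm: hc/λ = (6.626×10⁻³⁴)(2.998×10⁸)/(521×10⁻⁹) = 3.813×10⁻¹⁹ J.
Energy delivered: (4.75 W)(343 s) = 1629 J.
Photons incident: 1629 / 3.813×10⁻¹⁹ = 4.272×10²¹, i.e. 4.272×10²¹/6.022×10²³ = 0.007094 mol.
Fraction absorbed: 1 − 58.5/100 = 0.4150.
Photons absorbed: 0.4150 × 0.007094 = 0.002944 mol.
Product formed: 0.23 × 0.002944 = 6.771×10⁻⁴ mol.
Rate: 6.771×10⁻⁴ / 343 s = 1.97×10⁻⁶ mol s⁻¹.

1.97×10⁻⁶ mol s⁻¹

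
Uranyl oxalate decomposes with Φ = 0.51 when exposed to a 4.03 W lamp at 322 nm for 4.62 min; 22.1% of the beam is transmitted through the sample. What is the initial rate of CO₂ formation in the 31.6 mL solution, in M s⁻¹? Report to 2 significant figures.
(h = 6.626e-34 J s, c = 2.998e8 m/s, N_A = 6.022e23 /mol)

Photon energy at 322 nm: hc/λ = (6.626e-34)(2.998e8)/(322e-9) = 6.169e-19 J.
Energy delivered: (4.03 W)(277.2 s) = 1117 J.
Photons incident: 1117 / 6.169e-19 = 1.811e21, i.e. 1.811e21/6.022e23 = 0.003007 mol.
Fraction absorbed: 1 − 22.1/100 = 0.7790.
Photons absorbed: 0.7790 × 0.003007 = 0.002342 mol.
Product formed: 0.51 × 0.002342 = 0.001194 mol.
Rate: 0.001194 mol / (277.2 s × 0.0316 L) = 1.4e-4 M s⁻¹.

1.4e-4 M s⁻¹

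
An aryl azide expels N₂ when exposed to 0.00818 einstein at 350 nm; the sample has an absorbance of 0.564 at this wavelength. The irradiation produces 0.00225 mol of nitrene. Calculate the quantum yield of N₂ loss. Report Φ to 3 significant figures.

Φ = 0.378

Fraction absorbed: 1 − 10^(−0.564) = 0.7271.
Photons absorbed: 0.7271 × 0.00818 = 0.005948 mol.
Φ = 0.00225 mol / 0.005948 mol photons = 0.378.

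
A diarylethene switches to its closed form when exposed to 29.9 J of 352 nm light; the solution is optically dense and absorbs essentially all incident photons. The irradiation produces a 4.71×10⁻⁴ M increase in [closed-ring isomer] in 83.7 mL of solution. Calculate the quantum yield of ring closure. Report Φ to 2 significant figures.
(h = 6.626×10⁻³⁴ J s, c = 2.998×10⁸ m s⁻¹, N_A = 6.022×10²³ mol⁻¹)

Product: (4.71×10⁻⁴ M)(0.0837 L) = 3.942×10⁻⁵ mol.
Photon energy at 352 nm: hc/λ = (6.626×10⁻³⁴)(2.998×10⁸)/(352×10⁻⁹) = 5.643×10⁻¹⁹ J.
Photons incident: 29.9 / 5.643×10⁻¹⁹ = 5.299×10¹⁹, i.e. 5.299×10¹⁹/6.022×10²³ = 8.799×10⁻⁵ mol.
Φ = 3.942×10⁻⁵ mol / 8.799×10⁻⁵ mol photons = 0.45.

Φ = 0.45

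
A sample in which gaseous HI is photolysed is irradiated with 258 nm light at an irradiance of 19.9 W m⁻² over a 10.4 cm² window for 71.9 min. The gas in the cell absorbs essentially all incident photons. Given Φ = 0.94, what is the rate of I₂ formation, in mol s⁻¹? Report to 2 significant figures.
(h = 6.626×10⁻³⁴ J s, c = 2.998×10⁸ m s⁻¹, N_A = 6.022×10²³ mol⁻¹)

4.2×10⁻⁸ mol s⁻¹

Photon energy at 258 nm: hc/λ = (6.626×10⁻³⁴)(2.998×10⁸)/(258×10⁻⁹) = 7.700×10⁻¹⁹ J.
Energy delivered: (19.9 W m⁻²)(10.4×10⁻⁴ m²)(4314 s) = 89.28 J.
Photons incident: 89.28 / 7.700×10⁻¹⁹ = 1.159×10²⁰, i.e. 1.159×10²⁰/6.022×10²³ = 1.925×10⁻⁴ mol.
Product formed: 0.94 × 1.925×10⁻⁴ = 1.809×10⁻⁴ mol.
Rate: 1.809×10⁻⁴ / 4314 s = 4.2×10⁻⁸ mol s⁻¹.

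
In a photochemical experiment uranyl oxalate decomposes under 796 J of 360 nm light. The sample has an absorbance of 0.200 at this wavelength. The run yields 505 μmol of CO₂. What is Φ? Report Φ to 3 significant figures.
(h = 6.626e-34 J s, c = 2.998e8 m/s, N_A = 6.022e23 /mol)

Product: 505 μmol = 5.05e-4 mol.
Photon energy at 360 nm: hc/λ = (6.626e-34)(2.998e8)/(360e-9) = 5.518e-19 J.
Photons incident: 796 / 5.518e-19 = 1.443e21, i.e. 1.443e21/6.022e23 = 0.002396 mol.
Fraction absorbed: 1 − 10^(−0.200) = 0.3690.
Photons absorbed: 0.3690 × 0.002396 = 8.841e-4 mol.
Φ = 5.05e-4 mol / 8.841e-4 mol photons = 0.571.

Φ = 0.571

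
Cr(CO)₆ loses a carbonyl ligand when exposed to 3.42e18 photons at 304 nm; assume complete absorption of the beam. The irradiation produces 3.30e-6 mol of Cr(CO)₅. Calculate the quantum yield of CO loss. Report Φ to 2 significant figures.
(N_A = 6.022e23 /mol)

Φ = 0.58

Moles of photons: 3.42e18 / 6.022e23 = 5.679e-6 mol.
Φ = 3.30e-6 mol / 5.679e-6 mol photons = 0.58.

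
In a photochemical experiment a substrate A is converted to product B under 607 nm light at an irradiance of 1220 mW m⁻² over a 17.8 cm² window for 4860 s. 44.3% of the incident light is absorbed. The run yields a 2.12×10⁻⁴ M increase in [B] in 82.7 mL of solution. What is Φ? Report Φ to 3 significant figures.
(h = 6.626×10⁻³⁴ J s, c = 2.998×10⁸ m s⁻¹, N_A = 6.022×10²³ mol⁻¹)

Φ = 0.739

Product: (2.12×10⁻⁴ M)(0.0827 L) = 1.753×10⁻⁵ mol.
Photon energy at 607 nm: hc/λ = (6.626×10⁻³⁴)(2.998×10⁸)/(607×10⁻⁹) = 3.273×10⁻¹⁹ J.
Energy delivered: (1220 mW m⁻²)(17.8×10⁻⁴ m²)(4860 s) = 10.55 J.
Photons incident: 10.55 / 3.273×10⁻¹⁹ = 3.223×10¹⁹, i.e. 3.223×10¹⁹/6.022×10²³ = 5.352×10⁻⁵ mol.
Photons absorbed: 0.443 × 5.352×10⁻⁵ = 2.371×10⁻⁵ mol.
Φ = 1.753×10⁻⁵ mol / 2.371×10⁻⁵ mol photons = 0.739.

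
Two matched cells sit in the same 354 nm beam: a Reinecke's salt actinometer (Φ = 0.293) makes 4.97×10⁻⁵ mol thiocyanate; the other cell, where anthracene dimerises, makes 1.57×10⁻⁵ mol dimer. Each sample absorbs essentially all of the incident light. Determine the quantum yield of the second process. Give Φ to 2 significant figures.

Φ = 0.093

Photons absorbed by the actinometer: 4.97×10⁻⁵ / 0.293 = 1.696×10⁻⁴ mol.
Φ(unknown) = 1.57×10⁻⁵ / 1.696×10⁻⁴ = 0.093.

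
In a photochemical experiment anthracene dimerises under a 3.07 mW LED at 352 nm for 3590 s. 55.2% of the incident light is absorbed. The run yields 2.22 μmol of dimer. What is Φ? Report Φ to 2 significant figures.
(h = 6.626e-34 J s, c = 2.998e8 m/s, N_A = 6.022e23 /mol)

Product: 2.22 μmol = 2.22e-6 mol.
Photon energy at 352 nm: hc/λ = (6.626e-34)(2.998e8)/(352e-9) = 5.643e-19 J.
Energy delivered: (3.07 mW)(3590 s) = 11.02 J.
Photons incident: 11.02 / 5.643e-19 = 1.953e19, i.e. 1.953e19/6.022e23 = 3.243e-5 mol.
Photons absorbed: 0.552 × 3.243e-5 = 1.790e-5 mol.
Φ = 2.22e-6 mol / 1.790e-5 mol photons = 0.12.

Φ = 0.12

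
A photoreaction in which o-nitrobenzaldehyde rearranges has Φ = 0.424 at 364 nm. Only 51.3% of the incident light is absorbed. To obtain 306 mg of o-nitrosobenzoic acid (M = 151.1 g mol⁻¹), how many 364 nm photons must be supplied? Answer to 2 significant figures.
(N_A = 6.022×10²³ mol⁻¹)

Product: 306 mg / 151.1 g mol⁻¹ = 0.002025 mol.
Photons that must be absorbed: 0.002025 / 0.424 = 0.004776 mol.
Incident photons needed: 0.004776 / 0.513 = 0.009310 mol.
Photon count: 0.009310 × 6.022×10²³ = 5.6×10²¹.

5.6×10²¹ photons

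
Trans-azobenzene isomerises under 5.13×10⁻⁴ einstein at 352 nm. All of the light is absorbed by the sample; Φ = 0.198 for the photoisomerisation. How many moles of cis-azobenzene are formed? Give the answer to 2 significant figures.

1.0×10⁻⁴ mol

Product: Φ × n_abs = 0.198 × 5.13×10⁻⁴ = 1.016×10⁻⁴ mol.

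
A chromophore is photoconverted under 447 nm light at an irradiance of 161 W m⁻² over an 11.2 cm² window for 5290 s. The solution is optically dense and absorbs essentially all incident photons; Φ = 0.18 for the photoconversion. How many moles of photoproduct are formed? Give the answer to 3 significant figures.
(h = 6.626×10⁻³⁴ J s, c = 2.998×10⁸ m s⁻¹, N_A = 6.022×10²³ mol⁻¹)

Photon energy at 447 nm: hc/λ = (6.626×10⁻³⁴)(2.998×10⁸)/(447×10⁻⁹) = 4.444×10⁻¹⁹ J.
Energy delivered: (161 W m⁻²)(11.2×10⁻⁴ m²)(5290 s) = 953.9 J.
Photons incident: 953.9 / 4.444×10⁻¹⁹ = 2.146×10²¹, i.e. 2.146×10²¹/6.022×10²³ = 0.003564 mol.
Product: Φ × n_abs = 0.18 × 0.003564 = 6.415×10⁻⁴ mol.

6.42×10⁻⁴ mol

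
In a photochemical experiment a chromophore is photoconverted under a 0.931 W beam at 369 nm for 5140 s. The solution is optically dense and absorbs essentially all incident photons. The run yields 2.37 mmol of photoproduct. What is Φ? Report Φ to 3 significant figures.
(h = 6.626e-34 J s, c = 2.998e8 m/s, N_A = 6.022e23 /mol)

Φ = 0.161

Product: 2.37 mmol = 0.00237 mol.
Photon energy at 369 nm: hc/λ = (6.626e-34)(2.998e8)/(369e-9) = 5.383e-19 J.
Energy delivered: (0.931 W)(5140 s) = 4785 J.
Photons incident: 4785 / 5.383e-19 = 8.889e21, i.e. 8.889e21/6.022e23 = 0.01476 mol.
Φ = 0.00237 mol / 0.01476 mol photons = 0.161.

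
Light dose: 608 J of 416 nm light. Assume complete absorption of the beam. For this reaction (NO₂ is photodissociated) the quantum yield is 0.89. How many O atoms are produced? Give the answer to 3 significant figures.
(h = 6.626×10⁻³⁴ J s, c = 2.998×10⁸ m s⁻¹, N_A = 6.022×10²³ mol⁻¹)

Photon energy at 416 nm: hc/λ = (6.626×10⁻³⁴)(2.998×10⁸)/(416×10⁻⁹) = 4.775×10⁻¹⁹ J.
Photons incident: 608 / 4.775×10⁻¹⁹ = 1.273×10²¹, i.e. 1.273×10²¹/6.022×10²³ = 0.002114 mol.
Product: Φ × n_abs = 0.89 × 0.002114 = 0.001881 mol.
As a count: 0.001881 × 6.022×10²³ = 1.13×10²¹.

1.13×10²¹ atoms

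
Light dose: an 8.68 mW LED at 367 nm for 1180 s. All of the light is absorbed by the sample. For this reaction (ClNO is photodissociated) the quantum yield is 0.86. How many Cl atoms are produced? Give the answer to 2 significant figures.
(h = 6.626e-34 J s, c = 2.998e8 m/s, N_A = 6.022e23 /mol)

Photon energy at 367 nm: hc/λ = (6.626e-34)(2.998e8)/(367e-9) = 5.413e-19 J.
Energy delivered: (8.68 mW)(1180 s) = 10.24 J.
Photons incident: 10.24 / 5.413e-19 = 1.892e19, i.e. 1.892e19/6.022e23 = 3.142e-5 mol.
Product: Φ × n_abs = 0.86 × 3.142e-5 = 2.702e-5 mol.
As a count: 2.702e-5 × 6.022e23 = 1.6e19.

1.6e19 atoms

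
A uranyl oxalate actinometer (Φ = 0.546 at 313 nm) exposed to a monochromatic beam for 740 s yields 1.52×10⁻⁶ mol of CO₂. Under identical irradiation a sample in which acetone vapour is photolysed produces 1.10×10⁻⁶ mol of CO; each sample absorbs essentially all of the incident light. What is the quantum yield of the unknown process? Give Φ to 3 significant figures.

Photons absorbed by the actinometer: 1.52×10⁻⁶ / 0.546 = 2.784×10⁻⁶ mol.
Φ(unknown) = 1.10×10⁻⁶ / 2.784×10⁻⁶ = 0.395.

Φ = 0.395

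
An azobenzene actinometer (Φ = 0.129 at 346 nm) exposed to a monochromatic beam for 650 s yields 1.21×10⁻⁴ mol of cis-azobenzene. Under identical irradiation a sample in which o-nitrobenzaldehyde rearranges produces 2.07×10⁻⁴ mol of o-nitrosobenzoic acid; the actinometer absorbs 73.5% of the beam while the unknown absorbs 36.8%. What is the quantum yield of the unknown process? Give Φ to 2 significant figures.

Photons absorbed by the actinometer: 1.21×10⁻⁴ / 0.129 = 9.380×10⁻⁴ mol.
Incident flux: 9.380×10⁻⁴ / 0.735 = 0.001276 einstein.
Absorbed by unknown: 0.368 × 0.001276 = 4.696×10⁻⁴ mol.
Φ(unknown) = 2.07×10⁻⁴ / 4.696×10⁻⁴ = 0.44.

Φ = 0.44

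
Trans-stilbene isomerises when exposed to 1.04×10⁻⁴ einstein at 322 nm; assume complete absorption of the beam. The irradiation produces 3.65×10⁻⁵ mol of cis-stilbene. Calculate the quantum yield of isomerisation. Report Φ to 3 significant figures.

Φ = 0.351

Φ = 3.65×10⁻⁵ mol / 1.04×10⁻⁴ mol photons = 0.351.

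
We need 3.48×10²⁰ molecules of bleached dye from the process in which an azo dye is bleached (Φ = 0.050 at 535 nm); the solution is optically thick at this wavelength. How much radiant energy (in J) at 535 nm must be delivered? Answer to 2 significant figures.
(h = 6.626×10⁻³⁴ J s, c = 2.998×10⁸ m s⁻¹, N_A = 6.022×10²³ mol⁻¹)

2600 J

Product: 3.48×10²⁰ / 6.022×10²³ = 5.779×10⁻⁴ mol.
Photons that must be absorbed: 5.779×10⁻⁴ / 0.050 = 0.01156 mol.
Photon energy: hc/λ = 3.713×10⁻¹⁹ J; per mole, 2.236×10⁵ J mol⁻¹.
Energy required: 0.01156 × 2.236×10⁵ = 2600 J.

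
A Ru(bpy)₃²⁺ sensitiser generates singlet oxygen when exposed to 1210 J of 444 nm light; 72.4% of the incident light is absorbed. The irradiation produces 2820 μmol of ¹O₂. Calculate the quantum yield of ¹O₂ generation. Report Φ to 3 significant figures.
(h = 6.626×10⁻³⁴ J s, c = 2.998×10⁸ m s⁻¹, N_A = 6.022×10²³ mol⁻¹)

Φ = 0.867

Product: 2820 μmol = 0.00282 mol.
Photon energy at 444 nm: hc/λ = (6.626×10⁻³⁴)(2.998×10⁸)/(444×10⁻⁹) = 4.474×10⁻¹⁹ J.
Photons incident: 1210 / 4.474×10⁻¹⁹ = 2.705×10²¹, i.e. 2.705×10²¹/6.022×10²³ = 0.004492 mol.
Photons absorbed: 0.724 × 0.004492 = 0.003252 mol.
Φ = 0.00282 mol / 0.003252 mol photons = 0.867.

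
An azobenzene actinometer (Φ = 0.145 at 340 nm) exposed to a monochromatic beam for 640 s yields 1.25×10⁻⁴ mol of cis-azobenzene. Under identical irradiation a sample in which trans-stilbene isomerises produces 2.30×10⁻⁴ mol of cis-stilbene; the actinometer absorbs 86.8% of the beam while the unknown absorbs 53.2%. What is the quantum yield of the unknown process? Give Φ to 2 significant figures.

Photons absorbed by the actinometer: 1.25×10⁻⁴ / 0.145 = 8.621×10⁻⁴ mol.
Incident flux: 8.621×10⁻⁴ / 0.868 = 9.932×10⁻⁴ einstein.
Absorbed by unknown: 0.532 × 9.932×10⁻⁴ = 5.284×10⁻⁴ mol.
Φ(unknown) = 2.30×10⁻⁴ / 5.284×10⁻⁴ = 0.44.

Φ = 0.44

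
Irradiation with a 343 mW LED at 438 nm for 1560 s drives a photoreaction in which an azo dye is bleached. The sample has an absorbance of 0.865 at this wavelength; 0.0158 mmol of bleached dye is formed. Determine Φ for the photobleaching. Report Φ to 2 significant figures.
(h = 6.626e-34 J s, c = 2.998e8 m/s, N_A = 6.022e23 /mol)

Product: 0.0158 mmol = 1.58e-5 mol.
Photon energy at 438 nm: hc/λ = (6.626e-34)(2.998e8)/(438e-9) = 4.535e-19 J.
Energy delivered: (343 mW)(1560 s) = 535.1 J.
Photons incident: 535.1 / 4.535e-19 = 1.180e21, i.e. 1.180e21/6.022e23 = 0.001959 mol.
Fraction absorbed: 1 − 10^(−0.865) = 0.8635.
Photons absorbed: 0.8635 × 0.001959 = 0.001692 mol.
Φ = 1.58e-5 mol / 0.001692 mol photons = 0.0093.

Φ = 0.0093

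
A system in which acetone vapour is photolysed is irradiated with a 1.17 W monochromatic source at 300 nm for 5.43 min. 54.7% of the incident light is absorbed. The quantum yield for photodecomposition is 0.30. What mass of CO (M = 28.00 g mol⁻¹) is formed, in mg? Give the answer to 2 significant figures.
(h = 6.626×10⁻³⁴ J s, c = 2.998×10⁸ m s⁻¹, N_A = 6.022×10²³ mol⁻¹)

Photon energy at 300 nm: hc/λ = (6.626×10⁻³⁴)(2.998×10⁸)/(300×10⁻⁹) = 6.622×10⁻¹⁹ J.
Energy delivered: (1.17 W)(325.8 s) = 381.2 J.
Photons incident: 381.2 / 6.622×10⁻¹⁹ = 5.757×10²⁰, i.e. 5.757×10²⁰/6.022×10²³ = 9.560×10⁻⁴ mol.
Photons absorbed: 0.547 × 9.560×10⁻⁴ = 5.229×10⁻⁴ mol.
Product: Φ × n_abs = 0.30 × 5.229×10⁻⁴ = 1.569×10⁻⁴ mol.
Mass: 1.569×10⁻⁴ × 28.00 = 0.004393 g = 4.4 mg.

4.4 mg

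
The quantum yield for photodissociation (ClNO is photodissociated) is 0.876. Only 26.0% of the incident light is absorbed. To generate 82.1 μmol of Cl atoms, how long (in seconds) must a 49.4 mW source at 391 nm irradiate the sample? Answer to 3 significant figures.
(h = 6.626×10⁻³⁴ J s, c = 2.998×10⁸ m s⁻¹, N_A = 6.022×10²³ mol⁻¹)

Product: 82.1 μmol = 8.21×10⁻⁵ mol.
Photons that must be absorbed: 8.21×10⁻⁵ / 0.876 = 9.372×10⁻⁵ mol.
Incident photons needed: 9.372×10⁻⁵ / 0.260 = 3.605×10⁻⁴ mol.
Photon energy: hc/λ = 5.080×10⁻¹⁹ J; per mole, 3.059×10⁵ J mol⁻¹.
Energy required: 3.605×10⁻⁴ × 3.059×10⁵ = 110.3 J.
Time: 110.3 J / 0.0494 W = 2230 s.

t ≈ 2230 s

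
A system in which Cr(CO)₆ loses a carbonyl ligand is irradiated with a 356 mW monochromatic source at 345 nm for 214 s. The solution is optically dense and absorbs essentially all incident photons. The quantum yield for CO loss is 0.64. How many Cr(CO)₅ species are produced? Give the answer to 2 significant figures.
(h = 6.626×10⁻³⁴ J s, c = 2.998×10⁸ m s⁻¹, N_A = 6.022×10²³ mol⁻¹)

Photon energy at 345 nm: hc/λ = (6.626×10⁻³⁴)(2.998×10⁸)/(345×10⁻⁹) = 5.758×10⁻¹⁹ J.
Energy delivered: (356 mW)(214 s) = 76.18 J.
Photons incident: 76.18 / 5.758×10⁻¹⁹ = 1.323×10²⁰, i.e. 1.323×10²⁰/6.022×10²³ = 2.197×10⁻⁴ mol.
Product: Φ × n_abs = 0.64 × 2.197×10⁻⁴ = 1.406×10⁻⁴ mol.
As a count: 1.406×10⁻⁴ × 6.022×10²³ = 8.5×10¹⁹.

8.5×10¹⁹ species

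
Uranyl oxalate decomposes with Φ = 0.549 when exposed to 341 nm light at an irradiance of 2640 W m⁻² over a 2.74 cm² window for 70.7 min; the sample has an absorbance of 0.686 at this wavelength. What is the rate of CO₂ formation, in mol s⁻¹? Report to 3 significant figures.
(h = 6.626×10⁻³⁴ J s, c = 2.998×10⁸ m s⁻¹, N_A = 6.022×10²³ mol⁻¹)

Photon energy at 341 nm: hc/λ = (6.626×10⁻³⁴)(2.998×10⁸)/(341×10⁻⁹) = 5.825×10⁻¹⁹ J.
Energy delivered: (2640 W m⁻²)(2.74×10⁻⁴ m²)(4242 s) = 3068 J.
Photons incident: 3068 / 5.825×10⁻¹⁹ = 5.267×10²¹, i.e. 5.267×10²¹/6.022×10²³ = 0.008746 mol.
Fraction absorbed: 1 − 10^(−0.686) = 0.7939.
Photons absorbed: 0.7939 × 0.008746 = 0.006943 mol.
Product formed: 0.549 × 0.006943 = 0.003812 mol.
Rate: 0.003812 / 4242 s = 8.99×10⁻⁷ mol s⁻¹.

8.99×10⁻⁷ mol s⁻¹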